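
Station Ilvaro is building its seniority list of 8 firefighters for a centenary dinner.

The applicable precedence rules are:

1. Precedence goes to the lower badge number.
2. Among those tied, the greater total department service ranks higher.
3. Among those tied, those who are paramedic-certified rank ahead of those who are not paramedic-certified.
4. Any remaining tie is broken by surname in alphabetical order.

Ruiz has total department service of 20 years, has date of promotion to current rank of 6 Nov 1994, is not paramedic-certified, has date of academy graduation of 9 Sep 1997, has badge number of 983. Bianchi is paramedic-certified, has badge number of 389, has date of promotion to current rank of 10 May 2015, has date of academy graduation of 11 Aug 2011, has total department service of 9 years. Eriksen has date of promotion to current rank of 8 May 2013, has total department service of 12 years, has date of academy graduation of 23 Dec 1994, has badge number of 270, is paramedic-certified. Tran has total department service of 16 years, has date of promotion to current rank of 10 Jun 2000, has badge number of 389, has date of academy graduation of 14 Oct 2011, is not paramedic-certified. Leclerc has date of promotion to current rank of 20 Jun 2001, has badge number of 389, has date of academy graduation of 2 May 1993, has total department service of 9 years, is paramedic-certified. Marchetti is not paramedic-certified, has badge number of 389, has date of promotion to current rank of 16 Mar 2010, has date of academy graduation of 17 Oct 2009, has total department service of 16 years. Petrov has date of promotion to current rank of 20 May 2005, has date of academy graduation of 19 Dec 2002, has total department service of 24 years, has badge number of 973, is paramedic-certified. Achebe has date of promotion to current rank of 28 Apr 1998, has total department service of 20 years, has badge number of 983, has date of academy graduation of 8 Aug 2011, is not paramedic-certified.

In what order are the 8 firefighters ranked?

Eriksen, Marchetti, Tran, Bianchi, Leclerc, Petrov, Achebe, Ruiz

By badge number (lower first): Eriksen (270); then Marchetti, Tran, Bianchi and Leclerc (each 389); then Petrov (973); then Achebe and Ruiz (both 983).
Among Marchetti, Tran, Bianchi and Leclerc, by total department service (higher first): Marchetti and Tran (16 years) before Bianchi and Leclerc (9 years).
Marchetti and Tran are each not paramedic-certified, so the next rule applies.
Among Marchetti and Tran, alphabetically by surname: Marchetti before Tran.
Bianchi and Leclerc are each paramedic-certified, so the next rule applies.
Among Bianchi and Leclerc, alphabetically by surname: Bianchi before Leclerc.
Achebe and Ruiz both have total department service 20 years, so the next rule applies.
Achebe and Ruiz are each not paramedic-certified, so the next rule applies.
Among Achebe and Ruiz, alphabetically by surname: Achebe before Ruiz.
Full order: Eriksen, Marchetti, Tran, Bianchi, Leclerc, Petrov, Achebe, Ruiz.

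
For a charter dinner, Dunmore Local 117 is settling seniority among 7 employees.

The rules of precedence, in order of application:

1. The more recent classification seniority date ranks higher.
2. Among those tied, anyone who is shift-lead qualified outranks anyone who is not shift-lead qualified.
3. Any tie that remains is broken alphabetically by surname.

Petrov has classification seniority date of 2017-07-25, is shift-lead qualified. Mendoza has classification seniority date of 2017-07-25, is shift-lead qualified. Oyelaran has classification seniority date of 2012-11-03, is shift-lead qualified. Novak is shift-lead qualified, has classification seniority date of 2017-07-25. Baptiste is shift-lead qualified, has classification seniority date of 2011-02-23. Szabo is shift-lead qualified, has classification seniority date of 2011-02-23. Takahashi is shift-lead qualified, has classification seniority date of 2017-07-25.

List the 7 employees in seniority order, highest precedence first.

By classification seniority date (later first): Mendoza, Novak, Petrov and Takahashi (each 2017-07-25); then Oyelaran (2012-11-03); then Baptiste and Szabo (both 2011-02-23).
Mendoza, Novak, Petrov and Takahashi are each shift-lead qualified, so the next rule applies.
Among Mendoza, Novak, Petrov and Takahashi, alphabetically by surname: Mendoza before Novak before Petrov before Takahashi.
Baptiste and Szabo are each shift-lead qualified, so the next rule applies.
Among Baptiste and Szabo, alphabetically by surname: Baptiste before Szabo.
Full order: Mendoza, Novak, Petrov, Takahashi, Oyelaran, Baptiste, Szabo.

Mendoza, Novak, Petrov, Takahashi, Oyelaran, Baptiste, Szabo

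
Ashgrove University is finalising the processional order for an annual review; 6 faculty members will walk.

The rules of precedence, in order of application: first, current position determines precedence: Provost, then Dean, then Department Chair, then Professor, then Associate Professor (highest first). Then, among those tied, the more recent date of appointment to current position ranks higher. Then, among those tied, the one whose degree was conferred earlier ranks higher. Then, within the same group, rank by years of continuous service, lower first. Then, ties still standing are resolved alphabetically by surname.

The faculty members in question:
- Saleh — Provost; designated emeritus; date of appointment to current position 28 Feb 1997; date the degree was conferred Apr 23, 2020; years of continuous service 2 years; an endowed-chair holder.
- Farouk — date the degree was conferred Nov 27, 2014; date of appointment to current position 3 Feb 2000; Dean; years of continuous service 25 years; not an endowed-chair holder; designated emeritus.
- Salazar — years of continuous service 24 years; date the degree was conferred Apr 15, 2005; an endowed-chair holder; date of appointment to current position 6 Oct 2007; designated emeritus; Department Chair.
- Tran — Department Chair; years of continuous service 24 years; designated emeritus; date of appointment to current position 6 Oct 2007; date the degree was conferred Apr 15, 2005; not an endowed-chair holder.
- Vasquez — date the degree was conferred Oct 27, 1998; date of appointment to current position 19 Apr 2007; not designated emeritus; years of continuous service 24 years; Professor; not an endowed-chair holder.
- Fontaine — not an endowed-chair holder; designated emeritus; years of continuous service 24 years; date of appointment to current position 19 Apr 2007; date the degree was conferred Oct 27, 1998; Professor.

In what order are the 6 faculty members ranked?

Saleh, Farouk, Salazar, Tran, Fontaine, Vasquez

By current position: Saleh (Provost); then Farouk (Dean); then Salazar and Tran (Department Chair); then Fontaine and Vasquez (Professor).
Salazar and Tran both have date of appointment to current position 6 Oct 2007, so the next rule applies.
Salazar and Tran both have date the degree was conferred Apr 15, 2005, so the next rule applies.
Salazar and Tran both have years of continuous service 24 years, so the next rule applies.
Among Salazar and Tran, alphabetically by surname: Salazar before Tran.
Fontaine and Vasquez both have date of appointment to current position 19 Apr 2007, so the next rule applies.
Fontaine and Vasquez both have date the degree was conferred Oct 27, 1998, so the next rule applies.
Fontaine and Vasquez both have years of continuous service 24 years, so the next rule applies.
Among Fontaine and Vasquez, alphabetically by surname: Fontaine before Vasquez.
Full order: Saleh, Farouk, Salazar, Tran, Fontaine, Vasquez.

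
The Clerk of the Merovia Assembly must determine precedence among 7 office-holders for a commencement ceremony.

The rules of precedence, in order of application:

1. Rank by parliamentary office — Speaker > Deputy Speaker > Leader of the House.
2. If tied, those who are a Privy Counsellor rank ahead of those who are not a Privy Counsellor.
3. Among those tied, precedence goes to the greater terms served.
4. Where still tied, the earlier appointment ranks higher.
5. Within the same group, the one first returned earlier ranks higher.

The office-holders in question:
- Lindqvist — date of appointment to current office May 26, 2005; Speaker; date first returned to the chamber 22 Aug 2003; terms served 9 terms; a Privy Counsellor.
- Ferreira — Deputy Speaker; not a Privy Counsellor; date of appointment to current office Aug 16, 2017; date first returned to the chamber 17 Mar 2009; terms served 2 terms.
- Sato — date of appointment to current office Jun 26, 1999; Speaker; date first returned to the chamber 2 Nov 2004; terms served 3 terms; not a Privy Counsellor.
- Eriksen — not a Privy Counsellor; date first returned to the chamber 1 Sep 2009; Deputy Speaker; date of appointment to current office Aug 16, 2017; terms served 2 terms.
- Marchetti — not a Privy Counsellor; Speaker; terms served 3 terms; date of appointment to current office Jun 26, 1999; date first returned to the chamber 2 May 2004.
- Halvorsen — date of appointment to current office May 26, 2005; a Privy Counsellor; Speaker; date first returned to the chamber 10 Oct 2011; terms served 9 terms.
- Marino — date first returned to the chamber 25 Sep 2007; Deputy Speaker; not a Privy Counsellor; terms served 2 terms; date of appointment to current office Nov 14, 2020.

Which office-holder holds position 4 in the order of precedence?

Sato

By parliamentary office: Lindqvist, Halvorsen, Marchetti and Sato (Speaker); then Ferreira, Eriksen and Marino (Deputy Speaker).
Among Lindqvist, Halvorsen, Marchetti and Sato, a Privy Counsellor before not a Privy Counsellor: Lindqvist and Halvorsen (a Privy Counsellor) before Marchetti and Sato (not a Privy Counsellor).
Lindqvist and Halvorsen both have terms served 9 terms, so the next rule applies.
Lindqvist and Halvorsen both have date of appointment to current office May 26, 2005, so the next rule applies.
Among Lindqvist and Halvorsen, by date first returned to the chamber (earlier first): Lindqvist (22 Aug 2003) before Halvorsen (10 Oct 2011).
Marchetti and Sato both have terms served 3 terms, so the next rule applies.
Marchetti and Sato both have date of appointment to current office Jun 26, 1999, so the next rule applies.
Among Marchetti and Sato, by date first returned to the chamber (earlier first): Marchetti (2 May 2004) before Sato (2 Nov 2004).
Ferreira, Eriksen and Marino are each not a Privy Counsellor, so the next rule applies.
Ferreira, Eriksen and Marino all have terms served 2 terms, so the next rule applies.
Among Ferreira, Eriksen and Marino, by date of appointment to current office (earlier first): Ferreira and Eriksen (Aug 16, 2017) before Marino (Nov 14, 2020).
Among Ferreira and Eriksen, by date first returned to the chamber (earlier first): Ferreira (17 Mar 2009) before Eriksen (1 Sep 2009).
Order: Lindqvist, Halvorsen, Marchetti, Sato, Ferreira, Eriksen, Marino.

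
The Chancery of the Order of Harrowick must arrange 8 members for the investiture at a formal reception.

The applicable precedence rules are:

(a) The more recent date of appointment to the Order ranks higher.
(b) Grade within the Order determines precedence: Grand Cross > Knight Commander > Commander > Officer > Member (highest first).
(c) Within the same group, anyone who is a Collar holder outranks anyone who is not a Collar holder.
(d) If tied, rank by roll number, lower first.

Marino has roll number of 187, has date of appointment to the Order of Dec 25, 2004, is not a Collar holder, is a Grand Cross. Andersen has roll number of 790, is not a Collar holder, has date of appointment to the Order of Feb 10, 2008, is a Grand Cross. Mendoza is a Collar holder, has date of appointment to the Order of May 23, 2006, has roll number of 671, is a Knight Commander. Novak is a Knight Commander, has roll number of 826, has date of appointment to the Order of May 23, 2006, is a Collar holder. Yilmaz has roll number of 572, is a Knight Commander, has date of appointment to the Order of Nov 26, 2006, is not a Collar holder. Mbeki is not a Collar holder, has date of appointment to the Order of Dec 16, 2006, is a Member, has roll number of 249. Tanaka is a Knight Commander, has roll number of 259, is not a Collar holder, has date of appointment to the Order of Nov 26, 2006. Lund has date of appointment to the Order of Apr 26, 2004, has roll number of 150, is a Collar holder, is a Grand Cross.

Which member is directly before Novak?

Mendoza

By date of appointment to the Order (later first): Andersen (Feb 10, 2008); then Mbeki (Dec 16, 2006); then Tanaka and Yilmaz (both Nov 26, 2006); then Mendoza and Novak (both May 23, 2006); then Marino (Dec 25, 2004); then Lund (Apr 26, 2004).
Tanaka and Yilmaz are each Knight Commander, so the next rule applies.
Tanaka and Yilmaz are each not a Collar holder, so the next rule applies.
Among Tanaka and Yilmaz, by roll number (lower first): Tanaka (259) before Yilmaz (572).
Mendoza and Novak are each Knight Commander, so the next rule applies.
Mendoza and Novak are each a Collar holder, so the next rule applies.
Among Mendoza and Novak, by roll number (lower first): Mendoza (671) before Novak (826).
Order: Andersen, Mbeki, Tanaka, Yilmaz, Mendoza, Novak, Marino, Lund.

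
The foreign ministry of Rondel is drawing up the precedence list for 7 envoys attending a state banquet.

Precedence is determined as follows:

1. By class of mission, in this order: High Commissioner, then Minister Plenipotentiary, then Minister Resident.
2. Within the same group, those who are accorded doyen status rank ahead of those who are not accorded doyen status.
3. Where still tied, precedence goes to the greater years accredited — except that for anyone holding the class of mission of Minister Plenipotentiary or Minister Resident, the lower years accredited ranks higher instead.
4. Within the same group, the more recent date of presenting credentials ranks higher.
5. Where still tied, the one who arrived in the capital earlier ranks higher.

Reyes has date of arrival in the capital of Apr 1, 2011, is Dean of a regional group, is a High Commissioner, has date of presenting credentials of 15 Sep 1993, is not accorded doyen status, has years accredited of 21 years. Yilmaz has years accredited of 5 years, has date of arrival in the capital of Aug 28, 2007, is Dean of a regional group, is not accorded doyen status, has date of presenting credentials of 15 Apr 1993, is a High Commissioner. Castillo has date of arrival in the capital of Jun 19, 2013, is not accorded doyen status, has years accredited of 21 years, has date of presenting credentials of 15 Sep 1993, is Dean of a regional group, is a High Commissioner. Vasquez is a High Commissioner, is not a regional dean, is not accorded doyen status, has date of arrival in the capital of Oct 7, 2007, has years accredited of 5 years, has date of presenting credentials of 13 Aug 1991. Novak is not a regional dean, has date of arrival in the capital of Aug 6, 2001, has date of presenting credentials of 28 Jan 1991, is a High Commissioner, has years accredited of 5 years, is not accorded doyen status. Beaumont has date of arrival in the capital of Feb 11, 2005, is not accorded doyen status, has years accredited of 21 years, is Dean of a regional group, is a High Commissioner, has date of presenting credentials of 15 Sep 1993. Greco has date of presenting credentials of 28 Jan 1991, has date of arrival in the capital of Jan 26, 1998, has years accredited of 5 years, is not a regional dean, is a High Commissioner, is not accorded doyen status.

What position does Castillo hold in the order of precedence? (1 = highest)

3

By class of mission: Beaumont, Reyes, Castillo, Yilmaz, Vasquez, Greco and Novak (High Commissioner).
Beaumont, Reyes, Castillo, Yilmaz, Vasquez, Greco and Novak are each not accorded doyen status, so the next rule applies.
Among Beaumont, Reyes, Castillo, Yilmaz, Vasquez, Greco and Novak, by years accredited (higher first): Beaumont, Reyes and Castillo (21 years) before Yilmaz, Vasquez, Greco and Novak (5 years).
Beaumont, Reyes and Castillo all have date of presenting credentials 15 Sep 1993, so the next rule applies.
Among Beaumont, Reyes and Castillo, by date of arrival in the capital (earlier first): Beaumont (Feb 11, 2005) before Reyes (Apr 1, 2011) before Castillo (Jun 19, 2013).
Among Yilmaz, Vasquez, Greco and Novak, by date of presenting credentials (later first): Yilmaz (15 Apr 1993) before Vasquez (13 Aug 1991) before Greco and Novak (28 Jan 1991).
Among Greco and Novak, by date of arrival in the capital (earlier first): Greco (Jan 26, 1998) before Novak (Aug 6, 2001).
Order: Beaumont, Reyes, Castillo, Yilmaz, Vasquez, Greco, Novak. So position 3.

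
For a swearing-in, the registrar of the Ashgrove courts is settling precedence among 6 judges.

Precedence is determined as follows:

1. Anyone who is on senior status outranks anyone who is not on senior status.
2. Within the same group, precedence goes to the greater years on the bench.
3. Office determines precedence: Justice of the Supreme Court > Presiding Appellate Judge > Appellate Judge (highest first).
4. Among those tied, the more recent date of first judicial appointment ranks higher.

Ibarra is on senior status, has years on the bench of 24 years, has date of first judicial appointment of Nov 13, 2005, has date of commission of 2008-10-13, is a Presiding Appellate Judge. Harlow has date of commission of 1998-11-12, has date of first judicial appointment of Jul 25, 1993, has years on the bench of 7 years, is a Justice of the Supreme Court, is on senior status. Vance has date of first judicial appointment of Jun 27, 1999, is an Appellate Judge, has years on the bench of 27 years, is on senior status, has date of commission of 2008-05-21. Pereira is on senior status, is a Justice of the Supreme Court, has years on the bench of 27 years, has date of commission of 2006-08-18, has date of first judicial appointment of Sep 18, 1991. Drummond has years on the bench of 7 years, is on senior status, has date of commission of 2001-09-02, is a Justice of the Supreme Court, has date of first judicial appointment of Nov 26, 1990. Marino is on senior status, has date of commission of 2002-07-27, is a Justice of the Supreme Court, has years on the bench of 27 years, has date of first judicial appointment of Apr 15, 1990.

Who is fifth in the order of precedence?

Harlow

By the first rule: Pereira, Marino, Vance, Ibarra, Harlow and Drummond (each on senior status).
Among Pereira, Marino, Vance, Ibarra, Harlow and Drummond, by years on the bench (higher first): Pereira, Marino and Vance (27 years) before Ibarra (24 years) before Harlow and Drummond (7 years).
Among Pereira, Marino and Vance, by office: Pereira and Marino (Justice of the Supreme Court) before Vance (Appellate Judge).
Among Pereira and Marino, by date of first judicial appointment (later first): Pereira (Sep 18, 1991) before Marino (Apr 15, 1990).
Harlow and Drummond are each Justice of the Supreme Court, so the next rule applies.
Among Harlow and Drummond, by date of first judicial appointment (later first): Harlow (Jul 25, 1993) before Drummond (Nov 26, 1990).
Order: Pereira, Marino, Vance, Ibarra, Harlow, Drummond.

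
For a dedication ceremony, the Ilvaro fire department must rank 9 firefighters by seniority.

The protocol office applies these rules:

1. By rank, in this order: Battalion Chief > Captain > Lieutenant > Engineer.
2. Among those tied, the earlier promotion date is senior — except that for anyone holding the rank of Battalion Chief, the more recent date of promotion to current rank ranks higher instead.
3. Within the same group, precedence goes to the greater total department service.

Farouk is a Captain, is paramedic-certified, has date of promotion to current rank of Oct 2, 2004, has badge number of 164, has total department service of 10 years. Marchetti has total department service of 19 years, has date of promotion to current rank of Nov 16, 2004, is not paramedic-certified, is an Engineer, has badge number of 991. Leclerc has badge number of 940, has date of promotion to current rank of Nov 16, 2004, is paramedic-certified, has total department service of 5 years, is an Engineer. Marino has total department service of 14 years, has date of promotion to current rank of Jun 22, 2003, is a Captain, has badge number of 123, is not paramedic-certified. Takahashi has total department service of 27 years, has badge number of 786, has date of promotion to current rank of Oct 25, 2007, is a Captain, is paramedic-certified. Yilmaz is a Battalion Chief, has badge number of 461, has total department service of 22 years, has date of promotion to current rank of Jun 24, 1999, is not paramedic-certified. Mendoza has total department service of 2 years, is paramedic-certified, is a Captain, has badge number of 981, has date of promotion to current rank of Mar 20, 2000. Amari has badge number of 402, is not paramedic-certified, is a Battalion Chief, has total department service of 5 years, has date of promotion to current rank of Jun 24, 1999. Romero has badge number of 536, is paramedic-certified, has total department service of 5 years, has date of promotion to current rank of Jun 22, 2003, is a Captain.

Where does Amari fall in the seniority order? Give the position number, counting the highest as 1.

2

By rank: Yilmaz and Amari (Battalion Chief); then Mendoza, Marino, Romero, Farouk and Takahashi (Captain); then Marchetti and Leclerc (Engineer).
Yilmaz and Amari both have date of promotion to current rank Jun 24, 1999, so the next rule applies.
Among Yilmaz and Amari, by total department service (higher first): Yilmaz (22 years) before Amari (5 years).
Among Mendoza, Marino, Romero, Farouk and Takahashi, by date of promotion to current rank (earlier first): Mendoza (Mar 20, 2000) before Marino and Romero (Jun 22, 2003) before Farouk (Oct 2, 2004) before Takahashi (Oct 25, 2007).
Among Marino and Romero, by total department service (higher first): Marino (14 years) before Romero (5 years).
Marchetti and Leclerc both have date of promotion to current rank Nov 16, 2004, so the next rule applies.
Among Marchetti and Leclerc, by total department service (higher first): Marchetti (19 years) before Leclerc (5 years).
Order: Yilmaz, Amari, Mendoza, Marino, Romero, Farouk, Takahashi, Marchetti, Leclerc. So position 2.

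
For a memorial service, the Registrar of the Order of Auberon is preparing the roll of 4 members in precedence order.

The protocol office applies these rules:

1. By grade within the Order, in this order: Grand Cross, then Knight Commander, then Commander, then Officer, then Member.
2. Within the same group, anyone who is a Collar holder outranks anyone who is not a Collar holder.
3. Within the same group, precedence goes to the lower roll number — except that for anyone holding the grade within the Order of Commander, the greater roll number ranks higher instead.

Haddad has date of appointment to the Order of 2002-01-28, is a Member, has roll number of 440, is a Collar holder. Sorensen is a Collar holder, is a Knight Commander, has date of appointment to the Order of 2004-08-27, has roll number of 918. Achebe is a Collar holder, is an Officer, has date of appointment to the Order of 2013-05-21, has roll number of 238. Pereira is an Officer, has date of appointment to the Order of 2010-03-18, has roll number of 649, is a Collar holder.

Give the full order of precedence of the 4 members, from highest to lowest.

Sorensen, Achebe, Pereira, Haddad

By grade within the Order: Sorensen (Knight Commander); then Achebe and Pereira (Officer); then Haddad (Member).
Achebe and Pereira are each a Collar holder, so the next rule applies.
Among Achebe and Pereira, by roll number (lower first): Achebe (238) before Pereira (649).
Full order: Sorensen, Achebe, Pereira, Haddad.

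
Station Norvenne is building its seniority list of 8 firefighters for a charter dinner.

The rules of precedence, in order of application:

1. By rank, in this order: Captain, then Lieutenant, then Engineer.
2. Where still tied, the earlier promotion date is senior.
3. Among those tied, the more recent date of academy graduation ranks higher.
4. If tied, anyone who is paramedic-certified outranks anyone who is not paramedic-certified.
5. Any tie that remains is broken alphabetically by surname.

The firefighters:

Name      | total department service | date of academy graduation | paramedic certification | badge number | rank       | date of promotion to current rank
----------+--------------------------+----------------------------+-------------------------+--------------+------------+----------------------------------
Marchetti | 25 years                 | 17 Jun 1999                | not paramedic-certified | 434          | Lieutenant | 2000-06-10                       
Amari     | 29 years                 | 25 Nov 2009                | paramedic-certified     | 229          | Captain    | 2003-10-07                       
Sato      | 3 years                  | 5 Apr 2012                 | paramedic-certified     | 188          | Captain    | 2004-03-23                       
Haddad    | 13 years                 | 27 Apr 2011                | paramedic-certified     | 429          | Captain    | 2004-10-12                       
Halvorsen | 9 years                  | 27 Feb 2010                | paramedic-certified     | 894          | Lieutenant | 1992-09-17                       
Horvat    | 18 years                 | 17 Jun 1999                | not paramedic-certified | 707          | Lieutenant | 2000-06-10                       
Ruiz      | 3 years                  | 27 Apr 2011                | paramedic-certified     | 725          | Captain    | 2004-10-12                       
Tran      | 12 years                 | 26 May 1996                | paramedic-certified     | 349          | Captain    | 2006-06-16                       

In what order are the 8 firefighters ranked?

By rank: Amari, Sato, Haddad, Ruiz and Tran (Captain); then Halvorsen, Horvat and Marchetti (Lieutenant).
Among Amari, Sato, Haddad, Ruiz and Tran, by date of promotion to current rank (earlier first): Amari (2003-10-07) before Sato (2004-03-23) before Haddad and Ruiz (2004-10-12) before Tran (2006-06-16).
Haddad and Ruiz both have date of academy graduation 27 Apr 2011, so the next rule applies.
Haddad and Ruiz are each paramedic-certified, so the next rule applies.
Among Haddad and Ruiz, alphabetically by surname: Haddad before Ruiz.
Among Halvorsen, Horvat and Marchetti, by date of promotion to current rank (earlier first): Halvorsen (1992-09-17) before Horvat and Marchetti (2000-06-10).
Horvat and Marchetti both have date of academy graduation 17 Jun 1999, so the next rule applies.
Horvat and Marchetti are each not paramedic-certified, so the next rule applies.
Among Horvat and Marchetti, alphabetically by surname: Horvat before Marchetti.
Full order: Amari, Sato, Haddad, Ruiz, Tran, Halvorsen, Horvat, Marchetti.

Amari, Sato, Haddad, Ruiz, Tran, Halvorsen, Horvat, Marchetti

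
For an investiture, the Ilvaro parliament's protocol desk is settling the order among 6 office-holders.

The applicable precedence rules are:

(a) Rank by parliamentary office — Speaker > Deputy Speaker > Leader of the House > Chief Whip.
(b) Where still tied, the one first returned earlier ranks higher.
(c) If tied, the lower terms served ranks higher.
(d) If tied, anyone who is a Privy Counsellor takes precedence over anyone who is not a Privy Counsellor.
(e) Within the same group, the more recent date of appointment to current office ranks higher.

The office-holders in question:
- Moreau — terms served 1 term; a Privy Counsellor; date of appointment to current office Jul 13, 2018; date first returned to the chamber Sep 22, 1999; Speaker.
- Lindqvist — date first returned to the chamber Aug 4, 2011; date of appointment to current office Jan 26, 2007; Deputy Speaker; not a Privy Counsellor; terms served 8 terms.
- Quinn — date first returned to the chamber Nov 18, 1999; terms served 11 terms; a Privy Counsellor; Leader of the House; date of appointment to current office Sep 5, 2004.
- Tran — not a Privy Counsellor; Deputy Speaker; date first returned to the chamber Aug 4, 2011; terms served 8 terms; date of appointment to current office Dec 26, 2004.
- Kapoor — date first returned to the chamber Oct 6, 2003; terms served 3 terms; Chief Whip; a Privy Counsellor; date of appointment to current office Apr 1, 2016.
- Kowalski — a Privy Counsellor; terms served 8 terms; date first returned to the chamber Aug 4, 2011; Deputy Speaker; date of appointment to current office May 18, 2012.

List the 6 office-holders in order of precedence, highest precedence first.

Moreau, Kowalski, Lindqvist, Tran, Quinn, Kapoor

By parliamentary office: Moreau (Speaker); then Kowalski, Lindqvist and Tran (Deputy Speaker); then Quinn (Leader of the House); then Kapoor (Chief Whip).
Kowalski, Lindqvist and Tran all have date first returned to the chamber Aug 4, 2011, so the next rule applies.
Kowalski, Lindqvist and Tran all have terms served 8 terms, so the next rule applies.
Among Kowalski, Lindqvist and Tran, a Privy Counsellor before not a Privy Counsellor: Kowalski (a Privy Counsellor) before Lindqvist and Tran (not a Privy Counsellor).
Among Lindqvist and Tran, by date of appointment to current office (later first): Lindqvist (Jan 26, 2007) before Tran (Dec 26, 2004).
Full order: Moreau, Kowalski, Lindqvist, Tran, Quinn, Kapoor.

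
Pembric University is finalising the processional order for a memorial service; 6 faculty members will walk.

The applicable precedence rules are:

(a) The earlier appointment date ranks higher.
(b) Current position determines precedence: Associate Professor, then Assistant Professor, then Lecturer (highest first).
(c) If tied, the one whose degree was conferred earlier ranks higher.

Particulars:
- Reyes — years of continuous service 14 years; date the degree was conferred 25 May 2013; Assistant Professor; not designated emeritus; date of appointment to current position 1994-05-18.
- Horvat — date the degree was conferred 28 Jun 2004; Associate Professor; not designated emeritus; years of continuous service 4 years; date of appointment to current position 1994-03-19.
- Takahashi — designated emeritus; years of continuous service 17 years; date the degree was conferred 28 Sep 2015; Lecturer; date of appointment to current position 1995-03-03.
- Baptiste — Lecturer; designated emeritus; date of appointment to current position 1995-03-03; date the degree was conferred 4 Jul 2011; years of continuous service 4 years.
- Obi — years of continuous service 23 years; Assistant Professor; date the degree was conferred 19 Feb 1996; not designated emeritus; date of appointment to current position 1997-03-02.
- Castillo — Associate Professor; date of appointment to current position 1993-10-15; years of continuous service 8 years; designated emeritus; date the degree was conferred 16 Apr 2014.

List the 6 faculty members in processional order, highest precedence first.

Castillo, Horvat, Reyes, Baptiste, Takahashi, Obi

By date of appointment to current position (earlier first): Castillo (1993-10-15); then Horvat (1994-03-19); then Reyes (1994-05-18); then Baptiste and Takahashi (both 1995-03-03); then Obi (1997-03-02).
Baptiste and Takahashi are each Lecturer, so the next rule applies.
Among Baptiste and Takahashi, by date the degree was conferred (earlier first): Baptiste (4 Jul 2011) before Takahashi (28 Sep 2015).
Full order: Castillo, Horvat, Reyes, Baptiste, Takahashi, Obi.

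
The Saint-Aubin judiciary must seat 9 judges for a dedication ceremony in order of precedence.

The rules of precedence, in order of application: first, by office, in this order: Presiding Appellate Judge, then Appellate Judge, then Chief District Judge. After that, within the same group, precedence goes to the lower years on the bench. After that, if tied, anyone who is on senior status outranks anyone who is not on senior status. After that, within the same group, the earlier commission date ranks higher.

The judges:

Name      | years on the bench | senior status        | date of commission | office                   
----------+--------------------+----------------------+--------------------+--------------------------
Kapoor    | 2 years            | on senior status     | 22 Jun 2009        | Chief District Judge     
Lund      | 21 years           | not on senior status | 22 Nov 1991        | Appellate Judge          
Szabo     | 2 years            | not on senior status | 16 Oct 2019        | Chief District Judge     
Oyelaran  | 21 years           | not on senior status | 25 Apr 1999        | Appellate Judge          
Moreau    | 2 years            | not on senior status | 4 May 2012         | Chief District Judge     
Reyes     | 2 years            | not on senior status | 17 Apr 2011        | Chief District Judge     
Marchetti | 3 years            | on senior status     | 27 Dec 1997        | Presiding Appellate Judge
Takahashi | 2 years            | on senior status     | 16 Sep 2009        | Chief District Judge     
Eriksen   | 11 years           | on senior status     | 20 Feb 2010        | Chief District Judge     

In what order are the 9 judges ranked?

By office: Marchetti (Presiding Appellate Judge); then Lund and Oyelaran (Appellate Judge); then Kapoor, Takahashi, Reyes, Moreau, Szabo and Eriksen (Chief District Judge).
Lund and Oyelaran both have years on the bench 21 years, so the next rule applies.
Lund and Oyelaran are each not on senior status, so the next rule applies.
Among Lund and Oyelaran, by date of commission (earlier first): Lund (22 Nov 1991) before Oyelaran (25 Apr 1999).
Among Kapoor, Takahashi, Reyes, Moreau, Szabo and Eriksen, by years on the bench (lower first): Kapoor, Takahashi, Reyes, Moreau and Szabo (2 years) before Eriksen (11 years).
Among Kapoor, Takahashi, Reyes, Moreau and Szabo, on senior status before not on senior status: Kapoor and Takahashi (on senior status) before Reyes, Moreau and Szabo (not on senior status).
Among Kapoor and Takahashi, by date of commission (earlier first): Kapoor (22 Jun 2009) before Takahashi (16 Sep 2009).
Among Reyes, Moreau and Szabo, by date of commission (earlier first): Reyes (17 Apr 2011) before Moreau (4 May 2012) before Szabo (16 Oct 2019).
Full order: Marchetti, Lund, Oyelaran, Kapoor, Takahashi, Reyes, Moreau, Szabo, Eriksen.

Marchetti, Lund, Oyelaran, Kapoor, Takahashi, Reyes, Moreau, Szabo, Eriksen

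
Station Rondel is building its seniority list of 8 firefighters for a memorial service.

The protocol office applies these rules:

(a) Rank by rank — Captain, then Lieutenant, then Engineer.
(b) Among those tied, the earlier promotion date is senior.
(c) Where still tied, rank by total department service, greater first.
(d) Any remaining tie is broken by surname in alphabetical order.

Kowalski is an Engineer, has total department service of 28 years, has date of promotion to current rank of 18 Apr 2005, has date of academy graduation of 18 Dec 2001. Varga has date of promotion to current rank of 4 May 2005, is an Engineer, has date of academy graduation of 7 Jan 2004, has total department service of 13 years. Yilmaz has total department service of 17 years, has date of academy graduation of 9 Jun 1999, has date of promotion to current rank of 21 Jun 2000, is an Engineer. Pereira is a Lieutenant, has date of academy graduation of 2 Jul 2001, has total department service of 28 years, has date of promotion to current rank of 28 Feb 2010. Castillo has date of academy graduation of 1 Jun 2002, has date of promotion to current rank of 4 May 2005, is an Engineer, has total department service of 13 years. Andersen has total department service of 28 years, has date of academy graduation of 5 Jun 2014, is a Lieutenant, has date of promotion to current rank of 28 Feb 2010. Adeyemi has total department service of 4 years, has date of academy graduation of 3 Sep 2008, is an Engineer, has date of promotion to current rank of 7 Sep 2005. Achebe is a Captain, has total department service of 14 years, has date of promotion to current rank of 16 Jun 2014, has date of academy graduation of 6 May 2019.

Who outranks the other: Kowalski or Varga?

By rank: Achebe (Captain); then Andersen and Pereira (Lieutenant); then Yilmaz, Kowalski, Castillo, Varga and Adeyemi (Engineer).
Andersen and Pereira both have date of promotion to current rank 28 Feb 2010, so the next rule applies.
Andersen and Pereira both have total department service 28 years, so the next rule applies.
Among Andersen and Pereira, alphabetically by surname: Andersen before Pereira.
Among Yilmaz, Kowalski, Castillo, Varga and Adeyemi, by date of promotion to current rank (earlier first): Yilmaz (21 Jun 2000) before Kowalski (18 Apr 2005) before Castillo and Varga (4 May 2005) before Adeyemi (7 Sep 2005).
Castillo and Varga both have total department service 13 years, so the next rule applies.
Among Castillo and Varga, alphabetically by surname: Castillo before Varga.
So Kowalski takes precedence.

Kowalski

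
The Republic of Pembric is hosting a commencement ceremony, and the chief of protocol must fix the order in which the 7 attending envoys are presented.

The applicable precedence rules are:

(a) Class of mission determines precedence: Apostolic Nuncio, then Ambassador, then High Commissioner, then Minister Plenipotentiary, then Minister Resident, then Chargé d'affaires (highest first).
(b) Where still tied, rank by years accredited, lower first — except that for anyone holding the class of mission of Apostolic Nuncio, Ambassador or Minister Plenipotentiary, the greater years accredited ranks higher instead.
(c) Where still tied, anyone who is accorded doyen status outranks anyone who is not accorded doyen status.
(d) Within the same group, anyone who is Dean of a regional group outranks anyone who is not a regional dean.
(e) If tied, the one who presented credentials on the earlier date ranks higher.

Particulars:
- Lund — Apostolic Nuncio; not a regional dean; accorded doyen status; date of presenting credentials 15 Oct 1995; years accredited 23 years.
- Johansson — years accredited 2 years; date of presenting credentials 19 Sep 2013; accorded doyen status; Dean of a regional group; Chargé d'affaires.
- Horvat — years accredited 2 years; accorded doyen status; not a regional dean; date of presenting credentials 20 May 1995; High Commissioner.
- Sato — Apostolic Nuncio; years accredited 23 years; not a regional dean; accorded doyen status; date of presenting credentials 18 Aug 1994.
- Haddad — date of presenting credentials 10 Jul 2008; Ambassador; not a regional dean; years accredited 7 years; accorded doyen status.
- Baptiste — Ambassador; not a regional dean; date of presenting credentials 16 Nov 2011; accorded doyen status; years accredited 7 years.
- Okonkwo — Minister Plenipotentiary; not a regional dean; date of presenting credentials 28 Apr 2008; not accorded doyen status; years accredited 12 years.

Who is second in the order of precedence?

By class of mission: Sato and Lund (Apostolic Nuncio); then Haddad and Baptiste (Ambassador); then Horvat (High Commissioner); then Okonkwo (Minister Plenipotentiary); then Johansson (Chargé d'affaires).
Sato and Lund both have years accredited 23 years, so the next rule applies.
Sato and Lund are each accorded doyen status, so the next rule applies.
Sato and Lund are each not a regional dean, so the next rule applies.
Among Sato and Lund, by date of presenting credentials (earlier first): Sato (18 Aug 1994) before Lund (15 Oct 1995).
Haddad and Baptiste both have years accredited 7 years, so the next rule applies.
Haddad and Baptiste are each accorded doyen status, so the next rule applies.
Haddad and Baptiste are each not a regional dean, so the next rule applies.
Among Haddad and Baptiste, by date of presenting credentials (earlier first): Haddad (10 Jul 2008) before Baptiste (16 Nov 2011).
Order: Sato, Lund, Haddad, Baptiste, Horvat, Okonkwo, Johansson.

Lund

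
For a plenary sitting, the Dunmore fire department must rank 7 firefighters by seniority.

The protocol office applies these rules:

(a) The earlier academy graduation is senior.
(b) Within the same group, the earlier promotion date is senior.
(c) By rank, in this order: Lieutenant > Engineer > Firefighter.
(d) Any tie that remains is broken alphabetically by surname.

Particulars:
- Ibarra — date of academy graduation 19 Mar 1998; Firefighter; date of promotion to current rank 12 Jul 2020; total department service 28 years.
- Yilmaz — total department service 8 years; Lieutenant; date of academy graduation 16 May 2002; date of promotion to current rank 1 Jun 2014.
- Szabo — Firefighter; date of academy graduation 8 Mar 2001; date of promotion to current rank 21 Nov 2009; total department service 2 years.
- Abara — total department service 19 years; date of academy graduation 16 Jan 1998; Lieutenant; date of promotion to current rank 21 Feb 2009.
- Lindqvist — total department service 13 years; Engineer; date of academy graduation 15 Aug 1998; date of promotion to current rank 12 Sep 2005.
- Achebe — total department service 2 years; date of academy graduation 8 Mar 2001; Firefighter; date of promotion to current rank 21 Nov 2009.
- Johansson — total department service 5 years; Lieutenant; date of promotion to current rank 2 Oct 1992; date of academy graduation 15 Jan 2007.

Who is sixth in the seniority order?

Yilmaz

By date of academy graduation (earlier first): Abara (16 Jan 1998); then Ibarra (19 Mar 1998); then Lindqvist (15 Aug 1998); then Achebe and Szabo (both 8 Mar 2001); then Yilmaz (16 May 2002); then Johansson (15 Jan 2007).
Achebe and Szabo both have date of promotion to current rank 21 Nov 2009, so the next rule applies.
Achebe and Szabo are each Firefighter, so the next rule applies.
Among Achebe and Szabo, alphabetically by surname: Achebe before Szabo.
Order: Abara, Ibarra, Lindqvist, Achebe, Szabo, Yilmaz, Johansson.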